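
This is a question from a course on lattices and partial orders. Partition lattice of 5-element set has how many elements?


B(n) = number of set partitions of an n-element set.
B(n) satisfies the recurrence: B(n+1) = sum_k C(n,k)*B(k).
B(5) = 52


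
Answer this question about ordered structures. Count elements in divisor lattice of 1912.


Divisors of 1912: [1, 2, 4, 8, 239, 478, 956, 1912]
Count: 8


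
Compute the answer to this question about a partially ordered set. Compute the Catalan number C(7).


C(n) = C(2n, n) / (n+1).
C(14, 7) = 3432
C(7) = 3432 / 8 = 429


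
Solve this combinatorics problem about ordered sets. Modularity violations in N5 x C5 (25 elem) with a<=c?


Modular law: if a <= c then a v (b ^ c) = (a v b) ^ c.
Check all triples (a,b,c) with a <= c among 25 elements.
  e.g. a=(a,0), b=(c,0), c=(b,0): lhs=(a,0) != rhs=(b,0)
  e.g. a=(a,0), b=(c,1), c=(b,0): lhs=(a,0) != rhs=(b,0)
Total violating triples: 75


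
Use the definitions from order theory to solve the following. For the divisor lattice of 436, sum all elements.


sigma(n) = sum of divisors.
Divisors of 436: [1, 2, 4, 109, 218, 436]
Sum = 770


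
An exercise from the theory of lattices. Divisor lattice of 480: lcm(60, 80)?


Join=lcm.
gcd(60,80)=20
lcm=240


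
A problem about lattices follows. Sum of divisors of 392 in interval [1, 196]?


Interval [1,196] in divisors of 392: [1, 2, 4, 7, 14, 28, 49, 98, 196]
Sum = 399


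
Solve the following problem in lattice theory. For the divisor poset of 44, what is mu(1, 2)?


In a divisor lattice, mu(a,b) = mu(b/a) where mu is the classical Mobius function.
b/a = 2/1 = 2
Prime factorization of 2: primes [2]
2 is squarefree with 1 prime factor(s), so mu(2) = (-1)^1 = -1


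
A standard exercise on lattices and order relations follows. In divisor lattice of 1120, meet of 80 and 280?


In a divisor lattice, meet = gcd (greatest common divisor).
By Euclidean algorithm or factoring: gcd(80,280) = 40


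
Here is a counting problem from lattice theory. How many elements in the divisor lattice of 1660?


Divisors of 1660: [1, 2, 4, 5, 10, 20, 83, 166, 332, 415, 830, 1660]
Count: 12


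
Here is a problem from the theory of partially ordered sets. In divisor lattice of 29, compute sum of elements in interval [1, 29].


Interval [1,29] in divisors of 29: [1, 29]
Sum = 30


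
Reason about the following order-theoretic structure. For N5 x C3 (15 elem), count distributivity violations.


Distributive law: a ^ (b v c) = (a ^ b) v (a ^ c).
Check all 15^3 = 3375 ordered triples (a,b,c).
  e.g. a=(b,0), b=(a,0), c=(c,0): lhs=(b,0) != rhs=(a,0)
  e.g. a=(b,0), b=(a,0), c=(c,1): lhs=(b,0) != rhs=(a,0)
Total violating triples: 54


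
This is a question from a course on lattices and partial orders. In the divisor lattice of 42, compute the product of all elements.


Divisors of 42: [1, 2, 3, 6, 7, 14, 21, 42]
Product = n^(d(n)/2) = 42^(8/2)
Product = 3111696


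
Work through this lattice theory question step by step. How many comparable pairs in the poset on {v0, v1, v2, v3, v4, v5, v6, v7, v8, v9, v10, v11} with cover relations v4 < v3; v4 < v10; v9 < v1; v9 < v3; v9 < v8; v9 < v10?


A comparable pair {a,b} has a < b or b < a in the order.
Count unordered pairs where one element is strictly below the other.
Examples: {v1,v9}, {v3,v4}, {v3,v9}, {v4,v10}, ...
Total comparable pairs: 6


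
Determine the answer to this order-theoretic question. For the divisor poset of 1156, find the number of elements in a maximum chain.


A chain is a totally ordered subset; we count the number of elements in a maximum chain.
Compute, for each element x, the size of the longest chain ending at x:
  1: 1
  2: 2
  17: 2
  4: 3
  289: 3
  34: 3
  ...
A maximum chain: 1 < 2 < 4 < 68 < 1156
Number of elements in the longest chain: 5


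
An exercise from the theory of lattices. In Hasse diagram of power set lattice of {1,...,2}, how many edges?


A cover relation a -< b holds when a < b with no c strictly between.
Cover relations:
  {} -< {1}
  {} -< {2}
  {1} -< {1,2}
  {2} -< {1,2}
Total: 4


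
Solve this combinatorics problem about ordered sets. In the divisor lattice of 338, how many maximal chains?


A maximal chain goes from the minimum element to a maximal element via cover relations.
Counting all min-to-max paths in the cover graph.
Total maximal chains: 3


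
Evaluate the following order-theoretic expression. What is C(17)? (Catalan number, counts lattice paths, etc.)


C(n) = C(2n, n) / (n+1).
C(34, 17) = 2333606220
C(17) = 2333606220 / 18 = 129644790


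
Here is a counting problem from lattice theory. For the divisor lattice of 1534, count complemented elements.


An element a is complemented if some b has a meet b = bottom, a join b = top.
a is complemented iff gcd(a, n/a)=1, i.e. a is a unitary divisor of 1534.
Complemented elements: 1, 2, 13, 26, 59, 118, ... (2 more)
Count: 8


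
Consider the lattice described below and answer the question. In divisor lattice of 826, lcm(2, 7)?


Join=lcm.
gcd(2,7)=1
lcm=14


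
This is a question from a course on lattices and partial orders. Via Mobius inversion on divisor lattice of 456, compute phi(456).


phi(n) = n * prod_{p|n} (1 - 1/p).
Prime divisors of 456: [2, 3, 19]
phi(456) = 456 * (1 - 1/2) * (1 - 1/3) * (1 - 1/19)
phi(456) = 144


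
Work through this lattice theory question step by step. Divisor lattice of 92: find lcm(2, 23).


In a divisor lattice, join = lcm (least common multiple).
gcd(2,23) = 1
lcm(2,23) = 2*23/gcd = 46/1 = 46


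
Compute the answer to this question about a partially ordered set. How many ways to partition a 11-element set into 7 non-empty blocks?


S(n,k) = k*S(n-1,k) + S(n-1,k-1).
S(10,7) = 5880, S(10,6) = 22827
S(11,7) = 7*5880 + 22827 = 41160 + 22827
S(11,7) = 63987


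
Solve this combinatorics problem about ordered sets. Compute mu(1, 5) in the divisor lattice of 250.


In a divisor lattice, mu(a,b) = mu(b/a) where mu is the classical Mobius function.
b/a = 5/1 = 5
Prime factorization of 5: primes [5]
5 is squarefree with 1 prime factor(s), so mu(5) = (-1)^1 = -1


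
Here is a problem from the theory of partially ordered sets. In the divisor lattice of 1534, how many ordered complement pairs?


Complement pair (a,b): a meet b = bottom, a join b = top.
Here: gcd(a,b)=1 and lcm(a,b)=1534, i.e. a*b=1534 with a,b coprime.
Pairs found: (1,1534), (2,767), (13,118), (26,59), ... (4 more)
Total ordered pairs: 8


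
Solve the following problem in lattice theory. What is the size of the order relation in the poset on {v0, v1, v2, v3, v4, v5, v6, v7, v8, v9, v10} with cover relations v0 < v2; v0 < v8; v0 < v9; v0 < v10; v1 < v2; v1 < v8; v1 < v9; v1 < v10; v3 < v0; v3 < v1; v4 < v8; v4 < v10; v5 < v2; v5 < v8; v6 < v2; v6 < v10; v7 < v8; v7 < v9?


The order relation is {(a,b) : a <= b}, reflexive so it includes (a,a).
Examples: (v0,v0), (v0,v10), (v0,v2), (v0,v8), (v0,v9), ...
Total ordered pairs: 33


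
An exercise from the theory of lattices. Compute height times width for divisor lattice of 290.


Height = length of longest chain minus 1; width = size of largest antichain.
A maximum chain: 1 | 29 | 145 | 290  (height 3).
A maximum antichain: {2, 5, 29}  (width 3).
Product = 3 * 3 = 9


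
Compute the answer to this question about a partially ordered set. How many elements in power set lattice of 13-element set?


Power set = 2^n.
2^13 = 8192


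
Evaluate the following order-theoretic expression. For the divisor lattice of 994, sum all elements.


sigma(n) = sum of divisors.
Divisors of 994: [1, 2, 7, 14, 71, 142, 497, 994]
Sum = 1728


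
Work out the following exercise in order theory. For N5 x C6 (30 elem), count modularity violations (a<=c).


Modular law: if a <= c then a v (b ^ c) = (a v b) ^ c.
Check all triples (a,b,c) with a <= c among 30 elements.
  e.g. a=(a,0), b=(c,0), c=(b,0): lhs=(a,0) != rhs=(b,0)
  e.g. a=(a,0), b=(c,1), c=(b,0): lhs=(a,0) != rhs=(b,0)
Total violating triples: 126


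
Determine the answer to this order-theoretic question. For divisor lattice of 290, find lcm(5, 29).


In a divisor lattice, join = lcm (least common multiple).
Compute lcm iteratively: start with first element, then lcm(current, next).
Elements: [5, 29]
lcm(5,29) = 145
Final lcm = 145


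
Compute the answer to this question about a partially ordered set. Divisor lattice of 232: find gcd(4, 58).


In a divisor lattice, meet = gcd (greatest common divisor).
By Euclidean algorithm or factoring: gcd(4,58) = 2


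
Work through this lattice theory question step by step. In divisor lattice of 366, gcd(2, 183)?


Meet=gcd.
gcd(2,183)=1


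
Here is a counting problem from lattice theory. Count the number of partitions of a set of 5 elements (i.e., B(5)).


B(n) = number of set partitions of an n-element set.
B(n) satisfies the recurrence: B(n+1) = sum_k C(n,k)*B(k).
B(5) = 52


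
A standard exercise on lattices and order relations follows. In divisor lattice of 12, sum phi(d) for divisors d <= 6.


Divisors of 12 up to 6: [1, 2, 3, 4, 6]
phi values: [1, 1, 2, 2, 2]
Sum = 8


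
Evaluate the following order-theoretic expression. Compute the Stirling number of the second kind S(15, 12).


S(n,k) = k*S(n-1,k) + S(n-1,k-1).
S(14,12) = 3367, S(14,11) = 66066
S(15,12) = 12*3367 + 66066 = 40404 + 66066
S(15,12) = 106470


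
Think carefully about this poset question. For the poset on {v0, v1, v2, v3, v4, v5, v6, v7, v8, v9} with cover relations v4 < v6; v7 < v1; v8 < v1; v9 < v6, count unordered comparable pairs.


A comparable pair {a,b} has a < b or b < a in the order.
Count unordered pairs where one element is strictly below the other.
Examples: {v1,v7}, {v1,v8}, {v4,v6}, {v6,v9}
Total comparable pairs: 4


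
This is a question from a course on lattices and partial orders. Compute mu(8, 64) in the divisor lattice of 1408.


In a divisor lattice, mu(a,b) = mu(b/a) where mu is the classical Mobius function.
b/a = 64/8 = 8
Prime factorization of 8: primes [2]
8 is not squarefree, so mu(8) = 0


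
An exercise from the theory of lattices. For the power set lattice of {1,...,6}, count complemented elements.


An element a is complemented if some b has a meet b = bottom, a join b = top.
every subset A has complement S\A, so all elements are complemented.
Complemented elements: {}, {1}, {2}, {3}, {4}, {5}, ... (58 more)
Count: 64


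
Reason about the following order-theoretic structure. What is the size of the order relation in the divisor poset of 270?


The order relation is {(a,b) : a <= b}, reflexive so it includes (a,a).
Examples: (1,1), (1,10), (1,135), (1,15), (1,18), ...
Total ordered pairs: 90


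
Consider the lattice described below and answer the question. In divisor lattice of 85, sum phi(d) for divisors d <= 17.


Divisors of 85 up to 17: [1, 5, 17]
phi values: [1, 4, 16]
Sum = 21


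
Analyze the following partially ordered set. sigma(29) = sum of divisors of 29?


sigma(n) = sum of divisors.
Divisors of 29: [1, 29]
Sum = 30


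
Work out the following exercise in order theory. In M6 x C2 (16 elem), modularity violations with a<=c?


Modular law: if a <= c then a v (b ^ c) = (a v b) ^ c.
Check all triples (a,b,c) with a <= c among 16 elements.
This lattice is modular (diamonds M_m and their chain-products are modular).
Total violating triples: 0


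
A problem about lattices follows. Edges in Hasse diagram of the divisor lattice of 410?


A cover relation a -< b holds when a < b with no c strictly between.
Cover relations:
  1 -< 2
  1 -< 5
  1 -< 41
  2 -< 10
  2 -< 82
  5 -< 10
  5 -< 205
  10 -< 410
  ...4 more
Total: 12


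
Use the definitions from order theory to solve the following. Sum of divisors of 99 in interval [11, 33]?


Interval [11,33] in divisors of 99: [11, 33]
Sum = 44


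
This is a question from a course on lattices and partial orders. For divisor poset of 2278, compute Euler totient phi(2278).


phi(n) = n * prod_{p|n} (1 - 1/p).
Prime divisors of 2278: [2, 17, 67]
phi(2278) = 2278 * (1 - 1/2) * (1 - 1/17) * (1 - 1/67)
phi(2278) = 1056


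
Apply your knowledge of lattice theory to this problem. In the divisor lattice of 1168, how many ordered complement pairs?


Complement pair (a,b): a meet b = bottom, a join b = top.
Here: gcd(a,b)=1 and lcm(a,b)=1168, i.e. a*b=1168 with a,b coprime.
Pairs found: (1,1168), (16,73), (73,16), (1168,1)
Total ordered pairs: 4


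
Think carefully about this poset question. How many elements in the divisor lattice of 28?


Divisors of 28: [1, 2, 4, 7, 14, 28]
Count: 6


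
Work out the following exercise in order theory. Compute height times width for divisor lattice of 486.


Height = length of longest chain minus 1; width = size of largest antichain.
A maximum chain: 1 | 3 | 9 | 27 | 81 | 243 | 486  (height 6).
A maximum antichain: {2, 3}  (width 2).
Product = 6 * 2 = 12


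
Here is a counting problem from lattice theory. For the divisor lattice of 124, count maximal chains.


A maximal chain goes from the minimum element to a maximal element via cover relations.
Counting all min-to-max paths in the cover graph.
Total maximal chains: 3


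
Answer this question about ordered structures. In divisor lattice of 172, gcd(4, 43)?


Meet=gcd.
gcd(4,43)=1


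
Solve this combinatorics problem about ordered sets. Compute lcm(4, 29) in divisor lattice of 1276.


In a divisor lattice, join = lcm (least common multiple).
gcd(4,29) = 1
lcm(4,29) = 4*29/gcd = 116/1 = 116


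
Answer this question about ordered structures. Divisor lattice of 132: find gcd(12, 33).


In a divisor lattice, meet = gcd (greatest common divisor).
By Euclidean algorithm or factoring: gcd(12,33) = 3


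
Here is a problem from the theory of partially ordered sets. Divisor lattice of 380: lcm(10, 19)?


Join=lcm.
gcd(10,19)=1
lcm=190


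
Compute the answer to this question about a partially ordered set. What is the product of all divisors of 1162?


Divisors of 1162: [1, 2, 7, 14, 83, 166, 581, 1162]
Product = n^(d(n)/2) = 1162^(8/2)
Product = 1823158859536


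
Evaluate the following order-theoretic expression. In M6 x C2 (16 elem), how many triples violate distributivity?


Distributive law: a ^ (b v c) = (a ^ b) v (a ^ c).
Check all 16^3 = 4096 ordered triples (a,b,c).
  e.g. a=(a1,0), b=(a2,0), c=(a3,0): lhs=(a1,0) != rhs=(0,0)
  e.g. a=(a1,0), b=(a2,0), c=(a3,1): lhs=(a1,0) != rhs=(0,0)
Total violating triples: 960


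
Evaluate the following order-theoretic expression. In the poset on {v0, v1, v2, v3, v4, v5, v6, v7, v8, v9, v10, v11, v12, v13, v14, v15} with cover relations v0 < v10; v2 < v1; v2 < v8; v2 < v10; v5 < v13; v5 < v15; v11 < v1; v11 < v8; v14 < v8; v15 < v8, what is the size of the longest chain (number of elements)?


A chain is a totally ordered subset; we count the number of elements in a maximum chain.
Compute, for each element x, the size of the longest chain ending at x:
  v0: 1
  v2: 1
  v3: 1
  v4: 1
  v5: 1
  v6: 1
  ...
A maximum chain: v5 < v15 < v8
Number of elements in the longest chain: 3


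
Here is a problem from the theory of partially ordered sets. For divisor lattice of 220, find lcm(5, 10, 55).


In a divisor lattice, join = lcm (least common multiple).
Compute lcm iteratively: start with first element, then lcm(current, next).
Elements: [5, 10, 55]
lcm(5,10) = 10
lcm(10,55) = 110
Final lcm = 110


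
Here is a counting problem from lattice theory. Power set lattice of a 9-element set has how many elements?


Power set = 2^n.
2^9 = 512


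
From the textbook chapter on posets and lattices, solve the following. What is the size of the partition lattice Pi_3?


B(n) = number of set partitions of an n-element set.
B(n) satisfies the recurrence: B(n+1) = sum_k C(n,k)*B(k).
B(3) = 5


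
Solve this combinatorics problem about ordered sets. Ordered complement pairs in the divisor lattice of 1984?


Complement pair (a,b): a meet b = bottom, a join b = top.
Here: gcd(a,b)=1 and lcm(a,b)=1984, i.e. a*b=1984 with a,b coprime.
Pairs found: (1,1984), (31,64), (64,31), (1984,1)
Total ordered pairs: 4


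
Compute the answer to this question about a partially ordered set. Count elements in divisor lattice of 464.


Divisors of 464: [1, 2, 4, 8, 16, 29, 58, 116, 232, 464]
Count: 10


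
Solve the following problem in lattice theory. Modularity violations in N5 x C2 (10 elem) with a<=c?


Modular law: if a <= c then a v (b ^ c) = (a v b) ^ c.
Check all triples (a,b,c) with a <= c among 10 elements.
  e.g. a=(a,0), b=(c,0), c=(b,0): lhs=(a,0) != rhs=(b,0)
  e.g. a=(a,0), b=(c,1), c=(b,0): lhs=(a,0) != rhs=(b,0)
Total violating triples: 6


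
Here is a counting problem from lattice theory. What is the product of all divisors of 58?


Divisors of 58: [1, 2, 29, 58]
Product = n^(d(n)/2) = 58^(4/2)
Product = 3364


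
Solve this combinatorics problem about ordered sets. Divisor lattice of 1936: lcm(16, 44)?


Join=lcm.
gcd(16,44)=4
lcm=176


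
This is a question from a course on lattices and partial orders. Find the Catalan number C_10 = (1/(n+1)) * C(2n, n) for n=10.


C(n) = C(2n, n) / (n+1).
C(20, 10) = 184756
C(10) = 184756 / 11 = 16796


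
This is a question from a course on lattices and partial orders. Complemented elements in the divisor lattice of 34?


An element a is complemented if some b has a meet b = bottom, a join b = top.
a is complemented iff gcd(a, n/a)=1, i.e. a is a unitary divisor of 34.
Complemented elements: 1, 2, 17, 34
Count: 4


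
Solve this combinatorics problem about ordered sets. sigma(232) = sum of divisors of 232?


sigma(n) = sum of divisors.
Divisors of 232: [1, 2, 4, 8, 29, 58, 116, 232]
Sum = 450


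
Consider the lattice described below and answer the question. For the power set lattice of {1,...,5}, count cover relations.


A cover relation a -< b holds when a < b with no c strictly between.
Cover relations:
  {} -< {1}
  {} -< {2}
  {} -< {3}
  {} -< {4}
  {} -< {5}
  {1} -< {1,2}
  {1} -< {1,3}
  {1} -< {1,4}
  ...72 more
Total: 80


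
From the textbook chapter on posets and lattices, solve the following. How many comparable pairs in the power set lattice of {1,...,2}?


A comparable pair {a,b} has a < b or b < a in the order.
Count unordered pairs where one element is strictly below the other.
Examples: {{},{1}}, {{},{2}}, {{},{1,2}}, {{1},{1,2}}, ...
Total comparable pairs: 5


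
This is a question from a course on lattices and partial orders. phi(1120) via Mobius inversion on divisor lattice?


phi(n) = n * prod_{p|n} (1 - 1/p).
Prime divisors of 1120: [2, 5, 7]
phi(1120) = 1120 * (1 - 1/2) * (1 - 1/5) * (1 - 1/7)
phi(1120) = 384


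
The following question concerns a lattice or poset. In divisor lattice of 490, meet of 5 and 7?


In a divisor lattice, meet = gcd (greatest common divisor).
By Euclidean algorithm or factoring: gcd(5,7) = 1


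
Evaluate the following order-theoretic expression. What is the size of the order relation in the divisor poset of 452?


The order relation is {(a,b) : a <= b}, reflexive so it includes (a,a).
Examples: (1,1), (1,113), (1,2), (1,226), (1,4), ...
Total ordered pairs: 18


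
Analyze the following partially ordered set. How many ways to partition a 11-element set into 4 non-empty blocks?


S(n,k) = k*S(n-1,k) + S(n-1,k-1).
S(10,4) = 34105, S(10,3) = 9330
S(11,4) = 4*34105 + 9330 = 136420 + 9330
S(11,4) = 145750


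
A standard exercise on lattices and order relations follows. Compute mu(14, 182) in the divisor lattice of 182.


In a divisor lattice, mu(a,b) = mu(b/a) where mu is the classical Mobius function.
b/a = 182/14 = 13
Prime factorization of 13: primes [13]
13 is squarefree with 1 prime factor(s), so mu(13) = (-1)^1 = -1


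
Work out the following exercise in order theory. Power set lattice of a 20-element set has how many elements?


Power set = 2^n.
2^20 = 1048576


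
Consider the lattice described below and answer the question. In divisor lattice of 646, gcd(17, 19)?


Meet=gcd.
gcd(17,19)=1


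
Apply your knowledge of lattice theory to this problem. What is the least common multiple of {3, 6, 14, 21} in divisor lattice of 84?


In a divisor lattice, join = lcm (least common multiple).
Compute lcm iteratively: start with first element, then lcm(current, next).
Elements: [3, 6, 14, 21]
lcm(3,6) = 6
lcm(6,14) = 42
lcm(42,21) = 42
Final lcm = 42


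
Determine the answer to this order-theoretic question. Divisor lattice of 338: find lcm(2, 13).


In a divisor lattice, join = lcm (least common multiple).
gcd(2,13) = 1
lcm(2,13) = 2*13/gcd = 26/1 = 26


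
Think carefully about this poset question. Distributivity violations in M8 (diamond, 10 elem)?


Distributive law: a ^ (b v c) = (a ^ b) v (a ^ c).
Check all 10^3 = 1000 ordered triples (a,b,c).
  e.g. a=a1, b=a2, c=a3: lhs=a1 != rhs=0
  e.g. a=a1, b=a2, c=a4: lhs=a1 != rhs=0
Total violating triples: 336


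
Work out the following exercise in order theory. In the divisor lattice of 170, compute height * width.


Height = length of longest chain minus 1; width = size of largest antichain.
A maximum chain: 1 | 17 | 85 | 170  (height 3).
A maximum antichain: {2, 5, 17}  (width 3).
Product = 3 * 3 = 9


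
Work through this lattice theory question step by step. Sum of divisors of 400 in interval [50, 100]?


Interval [50,100] in divisors of 400: [50, 100]
Sum = 150


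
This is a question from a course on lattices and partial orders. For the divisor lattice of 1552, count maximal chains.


A maximal chain goes from the minimum element to a maximal element via cover relations.
Counting all min-to-max paths in the cover graph.
Total maximal chains: 5


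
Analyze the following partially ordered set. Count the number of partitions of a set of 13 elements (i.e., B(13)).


B(n) = number of set partitions of an n-element set.
B(n) satisfies the recurrence: B(n+1) = sum_k C(n,k)*B(k).
B(13) = 27644437


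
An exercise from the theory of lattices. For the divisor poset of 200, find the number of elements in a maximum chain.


A chain is a totally ordered subset; we count the number of elements in a maximum chain.
Compute, for each element x, the size of the longest chain ending at x:
  1: 1
  2: 2
  5: 2
  4: 3
  25: 3
  8: 4
  ...
A maximum chain: 1 < 2 < 4 < 8 < 40 < 200
Number of elements in the longest chain: 6


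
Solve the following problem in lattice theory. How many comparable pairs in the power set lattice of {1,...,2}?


A comparable pair {a,b} has a < b or b < a in the order.
Count unordered pairs where one element is strictly below the other.
Examples: {{},{1}}, {{},{2}}, {{},{1,2}}, {{1},{1,2}}, ...
Total comparable pairs: 5


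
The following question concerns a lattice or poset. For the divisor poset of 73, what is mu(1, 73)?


In a divisor lattice, mu(a,b) = mu(b/a) where mu is the classical Mobius function.
b/a = 73/1 = 73
Prime factorization of 73: primes [73]
73 is squarefree with 1 prime factor(s), so mu(73) = (-1)^1 = -1


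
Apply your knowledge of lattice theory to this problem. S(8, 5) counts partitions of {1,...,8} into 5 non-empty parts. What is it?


S(n,k) = k*S(n-1,k) + S(n-1,k-1).
S(7,5) = 140, S(7,4) = 350
S(8,5) = 5*140 + 350 = 700 + 350
S(8,5) = 1050


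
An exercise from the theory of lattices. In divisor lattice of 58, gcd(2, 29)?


Meet=gcd.
gcd(2,29)=1


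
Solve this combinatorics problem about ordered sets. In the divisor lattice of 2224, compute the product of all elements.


Divisors of 2224: [1, 2, 4, 8, 16, 139, 278, 556, 1112, 2224]
Product = n^(d(n)/2) = 2224^(10/2)
Product = 54409397219098624


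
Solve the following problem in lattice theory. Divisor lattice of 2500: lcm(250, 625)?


Join=lcm.
gcd(250,625)=125
lcm=1250


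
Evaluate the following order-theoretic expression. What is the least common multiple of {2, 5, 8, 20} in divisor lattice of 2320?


In a divisor lattice, join = lcm (least common multiple).
Compute lcm iteratively: start with first element, then lcm(current, next).
Elements: [2, 5, 8, 20]
lcm(2,5) = 10
lcm(10,8) = 40
lcm(40,20) = 40
Final lcm = 40


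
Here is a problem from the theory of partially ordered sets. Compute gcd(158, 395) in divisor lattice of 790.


In a divisor lattice, meet = gcd (greatest common divisor).
By Euclidean algorithm or factoring: gcd(158,395) = 79


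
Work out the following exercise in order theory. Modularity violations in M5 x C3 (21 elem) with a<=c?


Modular law: if a <= c then a v (b ^ c) = (a v b) ^ c.
Check all triples (a,b,c) with a <= c among 21 elements.
This lattice is modular (diamonds M_m and their chain-products are modular).
Total violating triples: 0


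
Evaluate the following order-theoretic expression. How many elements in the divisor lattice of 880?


Divisors of 880: [1, 2, 4, 5, 8, 10, 11, 16, 20, 22, 40, 44, 55, 80, 88, 110, 176, 220, 440, 880]
Count: 20


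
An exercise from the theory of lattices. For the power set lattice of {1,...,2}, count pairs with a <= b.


The order relation is {(a,b) : a <= b}, reflexive so it includes (a,a).
Examples: ({},{}), ({},{1,2}), ({},{1}), ({},{2}), ({1,2},{1,2}), ...
Total ordered pairs: 9


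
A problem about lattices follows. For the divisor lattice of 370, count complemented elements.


An element a is complemented if some b has a meet b = bottom, a join b = top.
a is complemented iff gcd(a, n/a)=1, i.e. a is a unitary divisor of 370.
Complemented elements: 1, 2, 5, 10, 37, 74, ... (2 more)
Count: 8


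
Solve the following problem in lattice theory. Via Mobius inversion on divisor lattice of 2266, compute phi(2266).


phi(n) = n * prod_{p|n} (1 - 1/p).
Prime divisors of 2266: [2, 11, 103]
phi(2266) = 2266 * (1 - 1/2) * (1 - 1/11) * (1 - 1/103)
phi(2266) = 1020


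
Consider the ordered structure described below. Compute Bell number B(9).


B(n) = number of set partitions of an n-element set.
B(n) satisfies the recurrence: B(n+1) = sum_k C(n,k)*B(k).
B(9) = 21147


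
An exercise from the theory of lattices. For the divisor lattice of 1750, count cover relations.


A cover relation a -< b holds when a < b with no c strictly between.
Cover relations:
  1 -< 2
  1 -< 5
  1 -< 7
  2 -< 10
  2 -< 14
  5 -< 10
  5 -< 25
  5 -< 35
  ...20 more
Total: 28


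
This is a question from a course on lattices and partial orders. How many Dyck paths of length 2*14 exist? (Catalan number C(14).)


C(n) = C(2n, n) / (n+1).
C(28, 14) = 40116600
C(14) = 40116600 / 15 = 2674440


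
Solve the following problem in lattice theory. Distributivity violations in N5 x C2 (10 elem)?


Distributive law: a ^ (b v c) = (a ^ b) v (a ^ c).
Check all 10^3 = 1000 ordered triples (a,b,c).
  e.g. a=(b,0), b=(a,0), c=(c,0): lhs=(b,0) != rhs=(a,0)
  e.g. a=(b,0), b=(a,0), c=(c,1): lhs=(b,0) != rhs=(a,0)
Total violating triples: 16


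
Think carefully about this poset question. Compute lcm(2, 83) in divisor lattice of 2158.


In a divisor lattice, join = lcm (least common multiple).
gcd(2,83) = 1
lcm(2,83) = 2*83/gcd = 166/1 = 166


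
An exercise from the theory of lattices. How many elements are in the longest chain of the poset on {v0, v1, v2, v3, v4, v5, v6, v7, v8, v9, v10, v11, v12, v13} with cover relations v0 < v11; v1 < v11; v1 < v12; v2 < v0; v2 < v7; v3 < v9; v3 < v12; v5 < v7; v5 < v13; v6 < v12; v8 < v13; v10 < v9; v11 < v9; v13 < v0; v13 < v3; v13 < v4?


A chain is a totally ordered subset; we count the number of elements in a maximum chain.
Compute, for each element x, the size of the longest chain ending at x:
  v1: 1
  v2: 1
  v5: 1
  v6: 1
  v8: 1
  v10: 1
  ...
A maximum chain: v5 < v13 < v0 < v11 < v9
Number of elements in the longest chain: 5


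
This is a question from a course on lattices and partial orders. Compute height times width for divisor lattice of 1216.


Height = length of longest chain minus 1; width = size of largest antichain.
A maximum chain: 1 | 19 | 38 | 76 | 152 | 304 | 608 | 1216  (height 7).
A maximum antichain: {2, 19}  (width 2).
Product = 7 * 2 = 14


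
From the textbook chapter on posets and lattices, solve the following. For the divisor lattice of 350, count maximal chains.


A maximal chain goes from the minimum element to a maximal element via cover relations.
Counting all min-to-max paths in the cover graph.
Total maximal chains: 12


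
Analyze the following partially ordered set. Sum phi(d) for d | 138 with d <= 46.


Divisors of 138 up to 46: [1, 2, 3, 6, 23, 46]
phi values: [1, 1, 2, 2, 22, 22]
Sum = 50


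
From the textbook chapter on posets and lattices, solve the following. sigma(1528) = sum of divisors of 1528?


sigma(n) = sum of divisors.
Divisors of 1528: [1, 2, 4, 8, 191, 382, 764, 1528]
Sum = 2880


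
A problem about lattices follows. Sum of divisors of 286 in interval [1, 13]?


Interval [1,13] in divisors of 286: [1, 13]
Sum = 14


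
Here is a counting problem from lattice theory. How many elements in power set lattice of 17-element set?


Power set = 2^n.
2^17 = 131072


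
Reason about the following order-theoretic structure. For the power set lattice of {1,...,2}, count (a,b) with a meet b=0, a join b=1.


Complement pair (a,b): a meet b = bottom, a join b = top.
Here: A intersect B = {} and A union B = {1,...,2}.
Pairs found: ({},{1,2}), ({1},{2}), ({2},{1}), ({1,2},{})
Total ordered pairs: 4


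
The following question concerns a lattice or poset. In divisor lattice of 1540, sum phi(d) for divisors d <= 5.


Divisors of 1540 up to 5: [1, 2, 4, 5]
phi values: [1, 1, 2, 4]
Sum = 8


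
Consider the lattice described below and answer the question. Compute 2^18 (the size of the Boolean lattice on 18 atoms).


Power set = 2^n.
2^18 = 262144


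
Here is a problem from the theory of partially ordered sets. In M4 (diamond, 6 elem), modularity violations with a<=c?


Modular law: if a <= c then a v (b ^ c) = (a v b) ^ c.
Check all triples (a,b,c) with a <= c among 6 elements.
This lattice is modular (diamonds M_m and their chain-products are modular).
Total violating triples: 0


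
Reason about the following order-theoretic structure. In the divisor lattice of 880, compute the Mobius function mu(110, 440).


In a divisor lattice, mu(a,b) = mu(b/a) where mu is the classical Mobius function.
b/a = 440/110 = 4
Prime factorization of 4: primes [2]
4 is not squarefree, so mu(4) = 0


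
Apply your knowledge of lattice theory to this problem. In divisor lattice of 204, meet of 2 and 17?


In a divisor lattice, meet = gcd (greatest common divisor).
By Euclidean algorithm or factoring: gcd(2,17) = 1


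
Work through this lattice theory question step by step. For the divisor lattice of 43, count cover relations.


A cover relation a -< b holds when a < b with no c strictly between.
Cover relations:
  1 -< 43
Total: 1


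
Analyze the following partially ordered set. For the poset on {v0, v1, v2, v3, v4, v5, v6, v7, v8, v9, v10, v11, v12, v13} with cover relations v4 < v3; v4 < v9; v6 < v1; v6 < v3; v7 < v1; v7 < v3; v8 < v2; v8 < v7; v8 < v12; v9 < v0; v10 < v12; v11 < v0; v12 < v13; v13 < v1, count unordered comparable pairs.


A comparable pair {a,b} has a < b or b < a in the order.
Count unordered pairs where one element is strictly below the other.
Examples: {v0,v4}, {v0,v9}, {v0,v11}, {v1,v6}, ...
Total comparable pairs: 21


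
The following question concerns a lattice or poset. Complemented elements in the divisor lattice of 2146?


An element a is complemented if some b has a meet b = bottom, a join b = top.
a is complemented iff gcd(a, n/a)=1, i.e. a is a unitary divisor of 2146.
Complemented elements: 1, 2, 29, 37, 58, 74, ... (2 more)
Count: 8


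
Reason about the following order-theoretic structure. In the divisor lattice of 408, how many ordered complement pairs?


Complement pair (a,b): a meet b = bottom, a join b = top.
Here: gcd(a,b)=1 and lcm(a,b)=408, i.e. a*b=408 with a,b coprime.
Pairs found: (1,408), (3,136), (8,51), (17,24), ... (4 more)
Total ordered pairs: 8


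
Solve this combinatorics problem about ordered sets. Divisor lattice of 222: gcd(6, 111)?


Meet=gcd.
gcd(6,111)=3


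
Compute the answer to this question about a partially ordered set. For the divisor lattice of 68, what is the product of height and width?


Height = length of longest chain minus 1; width = size of largest antichain.
A maximum chain: 1 | 17 | 34 | 68  (height 3).
A maximum antichain: {2, 17}  (width 2).
Product = 3 * 2 = 6


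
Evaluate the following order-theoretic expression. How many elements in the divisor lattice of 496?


Divisors of 496: [1, 2, 4, 8, 16, 31, 62, 124, 248, 496]
Count: 10


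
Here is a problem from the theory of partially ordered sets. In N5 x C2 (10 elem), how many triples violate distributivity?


Distributive law: a ^ (b v c) = (a ^ b) v (a ^ c).
Check all 10^3 = 1000 ordered triples (a,b,c).
  e.g. a=(b,0), b=(a,0), c=(c,0): lhs=(b,0) != rhs=(a,0)
  e.g. a=(b,0), b=(a,0), c=(c,1): lhs=(b,0) != rhs=(a,0)
Total violating triples: 16


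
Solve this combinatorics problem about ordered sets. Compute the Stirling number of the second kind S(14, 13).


S(n,k) = k*S(n-1,k) + S(n-1,k-1).
S(13,13) = 1, S(13,12) = 78
S(14,13) = 13*1 + 78 = 13 + 78
S(14,13) = 91


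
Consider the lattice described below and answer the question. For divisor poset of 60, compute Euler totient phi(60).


phi(n) = n * prod_{p|n} (1 - 1/p).
Prime divisors of 60: [2, 3, 5]
phi(60) = 60 * (1 - 1/2) * (1 - 1/3) * (1 - 1/5)
phi(60) = 16


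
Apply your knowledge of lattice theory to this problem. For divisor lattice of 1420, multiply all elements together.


Divisors of 1420: [1, 2, 4, 5, 10, 20, 71, 142, 284, 355, 710, 1420]
Product = n^(d(n)/2) = 1420^(12/2)
Product = 8198418170944000000


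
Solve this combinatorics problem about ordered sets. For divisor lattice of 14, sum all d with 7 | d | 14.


Interval [7,14] in divisors of 14: [7, 14]
Sum = 21


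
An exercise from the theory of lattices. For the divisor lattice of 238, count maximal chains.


A maximal chain goes from the minimum element to a maximal element via cover relations.
Counting all min-to-max paths in the cover graph.
Total maximal chains: 6


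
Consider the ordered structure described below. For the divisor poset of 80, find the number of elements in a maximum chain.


A chain is a totally ordered subset; we count the number of elements in a maximum chain.
Compute, for each element x, the size of the longest chain ending at x:
  1: 1
  2: 2
  5: 2
  4: 3
  8: 4
  10: 3
  ...
A maximum chain: 1 < 2 < 4 < 8 < 16 < 80
Number of elements in the longest chain: 6


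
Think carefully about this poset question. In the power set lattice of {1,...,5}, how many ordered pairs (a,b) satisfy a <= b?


The order relation is {(a,b) : a <= b}, reflexive so it includes (a,a).
Examples: ({},{}), ({},{1,2}), ({},{1,2,3}), ({},{1,2,3,4}), ({},{1,2,3,4,5}), ...
Total ordered pairs: 243


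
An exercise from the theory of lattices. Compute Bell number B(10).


B(n) = number of set partitions of an n-element set.
B(n) satisfies the recurrence: B(n+1) = sum_k C(n,k)*B(k).
B(10) = 115975


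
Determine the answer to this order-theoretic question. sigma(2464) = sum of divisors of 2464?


sigma(n) = sum of divisors.
Divisors of 2464: [1, 2, 4, 7, 8, 11, 14, 16, 22, 28, 32, 44, 56, 77, 88, 112, 154, 176, 224, 308, 352, 616, 1232, 2464]
Sum = 6048


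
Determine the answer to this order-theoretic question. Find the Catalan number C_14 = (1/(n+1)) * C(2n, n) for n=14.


C(n) = C(2n, n) / (n+1).
C(28, 14) = 40116600
C(14) = 40116600 / 15 = 2674440


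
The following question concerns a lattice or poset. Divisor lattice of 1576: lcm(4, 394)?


Join=lcm.
gcd(4,394)=2
lcm=788


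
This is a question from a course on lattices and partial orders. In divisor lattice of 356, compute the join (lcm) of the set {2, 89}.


In a divisor lattice, join = lcm (least common multiple).
Compute lcm iteratively: start with first element, then lcm(current, next).
Elements: [2, 89]
lcm(2,89) = 178
Final lcm = 178


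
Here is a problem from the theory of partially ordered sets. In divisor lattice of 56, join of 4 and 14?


In a divisor lattice, join = lcm (least common multiple).
gcd(4,14) = 2
lcm(4,14) = 4*14/gcd = 56/2 = 28


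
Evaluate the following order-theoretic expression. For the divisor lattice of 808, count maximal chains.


A maximal chain goes from the minimum element to a maximal element via cover relations.
Counting all min-to-max paths in the cover graph.
Total maximal chains: 4


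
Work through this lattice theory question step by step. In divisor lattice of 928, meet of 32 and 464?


In a divisor lattice, meet = gcd (greatest common divisor).
By Euclidean algorithm or factoring: gcd(32,464) = 16


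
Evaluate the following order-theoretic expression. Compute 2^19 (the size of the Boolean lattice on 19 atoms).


Power set = 2^n.
2^19 = 524288


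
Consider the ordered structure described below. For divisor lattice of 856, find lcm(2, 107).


In a divisor lattice, join = lcm (least common multiple).
Compute lcm iteratively: start with first element, then lcm(current, next).
Elements: [2, 107]
lcm(2,107) = 214
Final lcm = 214


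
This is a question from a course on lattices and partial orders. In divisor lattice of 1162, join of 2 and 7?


In a divisor lattice, join = lcm (least common multiple).
gcd(2,7) = 1
lcm(2,7) = 2*7/gcd = 14/1 = 14


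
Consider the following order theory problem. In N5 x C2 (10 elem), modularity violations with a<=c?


Modular law: if a <= c then a v (b ^ c) = (a v b) ^ c.
Check all triples (a,b,c) with a <= c among 10 elements.
  e.g. a=(a,0), b=(c,0), c=(b,0): lhs=(a,0) != rhs=(b,0)
  e.g. a=(a,0), b=(c,1), c=(b,0): lhs=(a,0) != rhs=(b,0)
Total violating triples: 6


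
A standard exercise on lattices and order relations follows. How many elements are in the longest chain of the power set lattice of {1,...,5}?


A chain is a totally ordered subset; we count the number of elements in a maximum chain.
Compute, for each element x, the size of the longest chain ending at x:
  {}: 1
  {1}: 2
  {2}: 2
  {3}: 2
  {4}: 2
  {5}: 2
  ...
A maximum chain: {} < {1} < {1,2} < {1,2,3} < {1,2,3,4} < {1,2,3,4,5}
Number of elements in the longest chain: 6


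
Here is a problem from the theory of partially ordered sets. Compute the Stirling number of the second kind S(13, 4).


S(n,k) = k*S(n-1,k) + S(n-1,k-1).
S(12,4) = 611501, S(12,3) = 86526
S(13,4) = 4*611501 + 86526 = 2446004 + 86526
S(13,4) = 2532530


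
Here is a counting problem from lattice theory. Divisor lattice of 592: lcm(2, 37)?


Join=lcm.
gcd(2,37)=1
lcm=74


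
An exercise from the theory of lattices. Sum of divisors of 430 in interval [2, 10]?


Interval [2,10] in divisors of 430: [2, 10]
Sum = 12


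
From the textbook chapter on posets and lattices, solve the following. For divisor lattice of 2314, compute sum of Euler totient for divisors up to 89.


Divisors of 2314 up to 89: [1, 2, 13, 26, 89]
phi values: [1, 1, 12, 12, 88]
Sum = 114


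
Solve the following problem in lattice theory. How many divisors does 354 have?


Divisors of 354: [1, 2, 3, 6, 59, 118, 177, 354]
Count: 8


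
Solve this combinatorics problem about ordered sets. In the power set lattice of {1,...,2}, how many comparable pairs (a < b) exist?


A comparable pair {a,b} has a < b or b < a in the order.
Count unordered pairs where one element is strictly below the other.
Examples: {{},{1}}, {{},{2}}, {{},{1,2}}, {{1},{1,2}}, ...
Total comparable pairs: 5
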